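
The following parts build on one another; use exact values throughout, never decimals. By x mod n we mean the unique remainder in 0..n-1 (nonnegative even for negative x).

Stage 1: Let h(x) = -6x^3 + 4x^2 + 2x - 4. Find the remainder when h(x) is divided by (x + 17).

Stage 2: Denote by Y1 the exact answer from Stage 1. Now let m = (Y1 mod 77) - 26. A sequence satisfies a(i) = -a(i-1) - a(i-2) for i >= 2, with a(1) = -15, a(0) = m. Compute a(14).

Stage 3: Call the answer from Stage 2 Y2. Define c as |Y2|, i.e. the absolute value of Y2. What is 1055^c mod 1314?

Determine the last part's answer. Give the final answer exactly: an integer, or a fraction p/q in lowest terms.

895

Stage 1: remainder = value at the root: -6*(-17)^3 + 4*(-17)^2 + 2*(-17)^1 - 4 = (29478) + (1156) + (-34) + (-4) = 30596; answer 30596
Stage 2: Y1 = 30596; m = 1; a(2) = -1*(-15) - 1*(1) = 14; iterating: a(2)=14, a(3)=1, a(4)=-15, a(5)=14, a(6)=1, a(7)=-15, a(8)=14, a(9)=1, a(10)=-15, a(11)=14, a(12)=1, a(13)=-15, a(14)=14; answer 14
Stage 3: Y2 = 14; c = 14; squarings mod 1314: 1055^1=1055, 1055^2=67, 1055^4=547, 1055^8=931; 1055^14 = 1055^2 * 1055^4 * 1055^8 = 895 (mod 1314); answer 895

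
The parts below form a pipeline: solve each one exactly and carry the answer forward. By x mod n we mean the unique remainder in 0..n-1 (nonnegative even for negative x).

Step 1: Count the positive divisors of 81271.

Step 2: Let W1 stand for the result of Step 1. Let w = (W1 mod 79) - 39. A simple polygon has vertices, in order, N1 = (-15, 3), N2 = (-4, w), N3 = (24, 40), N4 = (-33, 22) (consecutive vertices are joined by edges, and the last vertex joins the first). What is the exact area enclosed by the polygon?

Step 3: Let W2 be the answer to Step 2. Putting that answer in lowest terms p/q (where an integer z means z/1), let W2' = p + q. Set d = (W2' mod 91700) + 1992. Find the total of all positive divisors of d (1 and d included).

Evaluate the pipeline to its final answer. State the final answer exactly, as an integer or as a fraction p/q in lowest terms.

Step 1: 81271 = 67 * 1213; number of divisors = (1+1) * (1+1) = 4; answer 4
Step 2: W1 = 4; w = -35; cross terms: (-15*-35 - -4*3)=537, (-4*40 - 24*-35)=680, (24*22 - -33*40)=1848, (-33*3 - -15*22)=231; twice the area = |3296| = 3296; area = 1648; answer 1648
Step 3: W2 = 1648; threaded value p + q = 1649; d = 3641; 3641 = 11 * 331; sigma = (1 + 11) * (1 + 331) = 12 * 332 = 3984; answer 3984

3984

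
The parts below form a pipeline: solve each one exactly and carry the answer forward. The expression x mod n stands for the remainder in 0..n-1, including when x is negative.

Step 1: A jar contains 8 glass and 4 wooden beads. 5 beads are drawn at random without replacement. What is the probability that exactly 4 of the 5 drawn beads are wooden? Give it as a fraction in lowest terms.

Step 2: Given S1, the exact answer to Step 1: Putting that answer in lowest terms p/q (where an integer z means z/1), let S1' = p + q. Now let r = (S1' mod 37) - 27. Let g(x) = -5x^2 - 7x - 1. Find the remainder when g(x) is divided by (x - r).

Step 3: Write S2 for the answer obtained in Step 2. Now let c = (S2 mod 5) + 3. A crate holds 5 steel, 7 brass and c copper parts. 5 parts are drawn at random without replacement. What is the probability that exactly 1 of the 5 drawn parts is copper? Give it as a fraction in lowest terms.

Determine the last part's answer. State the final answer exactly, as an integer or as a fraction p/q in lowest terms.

Step 1: total draws C(12,5) = 792; favorable C(4,4)*C(8,1) = 8; P = 1/99; answer 1/99
Step 2: S1 = 1/99; threaded value p + q = 100; r = -1; remainder = value at the root: -5*(-1)^2 - 7*(-1)^1 - 1 = (-5) + (7) + (-1) = 1; answer 1
Step 3: S2 = 1; c = 4; total draws C(16,5) = 4368; favorable C(4,1)*C(12,4) = 1980; P = 165/364; answer 165/364

165/364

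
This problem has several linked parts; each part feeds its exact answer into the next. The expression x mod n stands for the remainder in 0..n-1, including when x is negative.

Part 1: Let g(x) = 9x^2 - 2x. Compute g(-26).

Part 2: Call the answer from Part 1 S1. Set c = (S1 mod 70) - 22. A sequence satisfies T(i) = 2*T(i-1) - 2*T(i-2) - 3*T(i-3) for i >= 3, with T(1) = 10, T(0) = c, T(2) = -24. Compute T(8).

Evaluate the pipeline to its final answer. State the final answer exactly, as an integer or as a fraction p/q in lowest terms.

Part 1: 9*(-26)^2 - 2*(-26)^1 = (6084) + (52) = 6136; answer 6136
Part 2: S1 = 6136; c = 24; T(3) = 2*(-24) - 2*(10) - 3*(24) = -140; iterating: T(3)=-140, T(4)=-262, T(5)=-172, T(6)=600, T(7)=2330, T(8)=3976; answer 3976

3976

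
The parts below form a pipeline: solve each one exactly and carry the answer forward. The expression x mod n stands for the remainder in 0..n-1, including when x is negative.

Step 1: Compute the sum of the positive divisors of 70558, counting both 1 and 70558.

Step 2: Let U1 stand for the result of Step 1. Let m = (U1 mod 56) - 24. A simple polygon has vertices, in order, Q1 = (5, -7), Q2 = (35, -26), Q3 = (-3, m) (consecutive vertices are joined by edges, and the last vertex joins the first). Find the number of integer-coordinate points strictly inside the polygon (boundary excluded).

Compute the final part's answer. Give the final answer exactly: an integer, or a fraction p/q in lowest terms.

330

Step 1: 70558 = 2 * 35279; sigma = (1 + 2) * (1 + 35279) = 3 * 35280 = 105840; answer 105840
Step 2: U1 = 105840; m = -24; cross terms: (5*-26 - 35*-7)=115, (35*-24 - -3*-26)=-918, (-3*-7 - 5*-24)=141; twice the area = |-662| = 662; area = 331; boundary points = 1 + 2 + 1 = 4; strictly interior points = area - boundary/2 + 1 = 330; answer 330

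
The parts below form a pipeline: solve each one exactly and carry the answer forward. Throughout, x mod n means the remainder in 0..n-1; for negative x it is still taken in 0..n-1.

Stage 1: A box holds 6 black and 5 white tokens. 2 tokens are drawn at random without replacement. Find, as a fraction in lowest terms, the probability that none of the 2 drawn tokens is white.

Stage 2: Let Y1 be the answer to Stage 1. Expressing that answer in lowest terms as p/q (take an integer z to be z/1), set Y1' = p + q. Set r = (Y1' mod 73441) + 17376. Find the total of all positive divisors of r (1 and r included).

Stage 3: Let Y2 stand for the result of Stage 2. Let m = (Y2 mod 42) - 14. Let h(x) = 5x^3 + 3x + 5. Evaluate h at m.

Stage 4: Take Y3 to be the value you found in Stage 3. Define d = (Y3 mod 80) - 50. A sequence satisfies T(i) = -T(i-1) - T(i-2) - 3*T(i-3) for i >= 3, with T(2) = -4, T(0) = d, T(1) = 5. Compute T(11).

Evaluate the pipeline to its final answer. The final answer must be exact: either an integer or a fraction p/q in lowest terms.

Stage 1: total draws C(11,2) = 55; favorable C(6,2) = 15; P = 3/11; answer 3/11
Stage 2: Y1 = 3/11; threaded value p + q = 14; r = 17390; 17390 = 2 * 5 * 37 * 47; sigma = (1 + 2) * (1 + 5) * (1 + 37) * (1 + 47) = 3 * 6 * 38 * 48 = 32832; answer 32832
Stage 3: Y2 = 32832; m = 16; 5*(16)^3 + 3*(16)^1 + 5 = (20480) + (48) + (5) = 20533; answer 20533
Stage 4: Y3 = 20533; d = 3; T(3) = -1*(-4) - 1*(5) - 3*(3) = -10; iterating: T(3)=-10, T(4)=-1, T(5)=23, T(6)=8, T(7)=-28, T(8)=-49, T(9)=53, T(10)=80, T(11)=14; answer 14

14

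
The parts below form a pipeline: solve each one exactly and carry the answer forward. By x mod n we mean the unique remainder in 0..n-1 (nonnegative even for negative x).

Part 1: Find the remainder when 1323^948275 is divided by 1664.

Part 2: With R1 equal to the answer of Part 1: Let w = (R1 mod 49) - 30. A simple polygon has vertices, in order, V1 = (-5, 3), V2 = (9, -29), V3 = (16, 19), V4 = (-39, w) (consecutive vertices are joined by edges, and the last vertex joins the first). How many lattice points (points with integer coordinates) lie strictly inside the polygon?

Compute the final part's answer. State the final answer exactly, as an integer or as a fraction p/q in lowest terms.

876

Part 1: squarings mod 1664: 1323^1=1323, 1323^2=1465, 1323^4=1329, 1323^8=737, 1323^16=705, 1323^32=1153, 1323^64=1537, 1323^128=1153, 1323^256=1537, 1323^512=1153, 1323^1024=1537, 1323^2048=1153, 1323^4096=1537, 1323^8192=1153, 1323^16384=1537, 1323^32768=1153, 1323^65536=1537, 1323^131072=1153, 1323^262144=1537, 1323^524288=1153; 1323^948275 = 1323^1 * 1323^2 * 1323^16 * 1323^32 * 1323^2048 * 1323^4096 * 1323^8192 * 1323^16384 * 1323^131072 * 1323^262144 * 1323^524288 = 979 (mod 1664); answer 979
Part 2: R1 = 979; w = 18; cross terms: (-5*-29 - 9*3)=118, (9*19 - 16*-29)=635, (16*18 - -39*19)=1029, (-39*3 - -5*18)=-27; twice the area = |1755| = 1755; area = 1755/2; boundary points = 2 + 1 + 1 + 1 = 5; strictly interior points = area - boundary/2 + 1 = 876; answer 876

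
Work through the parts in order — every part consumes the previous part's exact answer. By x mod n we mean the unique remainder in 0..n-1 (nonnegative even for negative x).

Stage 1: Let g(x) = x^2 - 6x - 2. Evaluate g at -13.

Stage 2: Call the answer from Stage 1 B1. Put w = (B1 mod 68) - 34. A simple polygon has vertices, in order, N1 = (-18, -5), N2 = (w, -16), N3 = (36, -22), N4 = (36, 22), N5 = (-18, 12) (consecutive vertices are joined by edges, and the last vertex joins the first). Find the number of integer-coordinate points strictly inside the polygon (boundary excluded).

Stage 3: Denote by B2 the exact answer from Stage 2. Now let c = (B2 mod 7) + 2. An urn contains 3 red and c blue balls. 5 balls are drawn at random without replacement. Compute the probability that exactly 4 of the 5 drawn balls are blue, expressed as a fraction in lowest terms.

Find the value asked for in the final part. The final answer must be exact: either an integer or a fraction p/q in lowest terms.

5/11

Stage 1: 1*(-13)^2 - 6*(-13)^1 - 2 = (169) + (78) + (-2) = 245; answer 245
Stage 2: B1 = 245; w = 7; cross terms: (-18*-16 - 7*-5)=323, (7*-22 - 36*-16)=422, (36*22 - 36*-22)=1584, (36*12 - -18*22)=828, (-18*-5 - -18*12)=306; twice the area = |3463| = 3463; area = 3463/2; boundary points = 1 + 1 + 44 + 2 + 17 = 65; strictly interior points = area - boundary/2 + 1 = 1700; answer 1700
Stage 3: B2 = 1700; c = 8; total draws C(11,5) = 462; favorable C(8,4)*C(3,1) = 210; P = 5/11; answer 5/11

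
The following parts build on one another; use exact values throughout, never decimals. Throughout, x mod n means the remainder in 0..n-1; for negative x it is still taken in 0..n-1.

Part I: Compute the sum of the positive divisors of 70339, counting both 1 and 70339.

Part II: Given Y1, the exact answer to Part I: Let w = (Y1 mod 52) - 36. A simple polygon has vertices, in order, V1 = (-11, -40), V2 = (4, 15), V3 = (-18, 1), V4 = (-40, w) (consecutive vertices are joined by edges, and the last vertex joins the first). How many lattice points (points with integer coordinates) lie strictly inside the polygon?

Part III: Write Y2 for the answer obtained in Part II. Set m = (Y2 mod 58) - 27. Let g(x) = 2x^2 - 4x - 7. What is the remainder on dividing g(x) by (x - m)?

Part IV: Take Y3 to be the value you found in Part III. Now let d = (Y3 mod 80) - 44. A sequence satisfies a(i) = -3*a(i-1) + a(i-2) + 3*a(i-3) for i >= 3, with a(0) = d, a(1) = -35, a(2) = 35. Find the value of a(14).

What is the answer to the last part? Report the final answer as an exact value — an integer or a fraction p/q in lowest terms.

9565955

Part I: 70339 = 31 * 2269; sigma = (1 + 31) * (1 + 2269) = 32 * 2270 = 72640; answer 72640
Part II: Y1 = 72640; w = 12; cross terms: (-11*15 - 4*-40)=-5, (4*1 - -18*15)=274, (-18*12 - -40*1)=-176, (-40*-40 - -11*12)=1732; twice the area = |1825| = 1825; area = 1825/2; boundary points = 5 + 2 + 11 + 1 = 19; strictly interior points = area - boundary/2 + 1 = 904; answer 904
Part III: Y2 = 904; m = 7; remainder = value at the root: 2*(7)^2 - 4*(7)^1 - 7 = (98) + (-28) + (-7) = 63; answer 63
Part IV: Y3 = 63; d = 19; a(3) = -3*(35) + 1*(-35) + 3*(19) = -83; iterating: a(3)=-83, a(4)=179, a(5)=-515, a(6)=1475, a(7)=-4403, a(8)=13139, a(9)=-39395, a(10)=118115, a(11)=-354323, a(12)=1062899, a(13)=-3188675, a(14)=9565955; answer 9565955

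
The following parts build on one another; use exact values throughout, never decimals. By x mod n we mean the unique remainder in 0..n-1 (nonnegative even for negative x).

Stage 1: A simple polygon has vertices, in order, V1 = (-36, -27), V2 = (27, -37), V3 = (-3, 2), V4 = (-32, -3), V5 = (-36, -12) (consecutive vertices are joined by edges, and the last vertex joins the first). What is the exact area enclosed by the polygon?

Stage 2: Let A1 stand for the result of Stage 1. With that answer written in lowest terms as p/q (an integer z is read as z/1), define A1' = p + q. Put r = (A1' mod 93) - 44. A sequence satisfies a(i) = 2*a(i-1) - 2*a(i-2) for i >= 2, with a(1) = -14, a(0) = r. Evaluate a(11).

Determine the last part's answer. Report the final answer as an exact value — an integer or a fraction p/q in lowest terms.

Stage 1: cross terms: (-36*-37 - 27*-27)=2061, (27*2 - -3*-37)=-57, (-3*-3 - -32*2)=73, (-32*-12 - -36*-3)=276, (-36*-27 - -36*-12)=540; twice the area = |2893| = 2893; area = 2893/2; answer 2893/2
Stage 2: A1 = 2893/2; threaded value p + q = 2895; r = -32; a(2) = 2*(-14) - 2*(-32) = 36; iterating: a(2)=36, a(3)=100, a(4)=128, a(5)=56, a(6)=-144, a(7)=-400, a(8)=-512, a(9)=-224, a(10)=576, a(11)=1600; answer 1600

1600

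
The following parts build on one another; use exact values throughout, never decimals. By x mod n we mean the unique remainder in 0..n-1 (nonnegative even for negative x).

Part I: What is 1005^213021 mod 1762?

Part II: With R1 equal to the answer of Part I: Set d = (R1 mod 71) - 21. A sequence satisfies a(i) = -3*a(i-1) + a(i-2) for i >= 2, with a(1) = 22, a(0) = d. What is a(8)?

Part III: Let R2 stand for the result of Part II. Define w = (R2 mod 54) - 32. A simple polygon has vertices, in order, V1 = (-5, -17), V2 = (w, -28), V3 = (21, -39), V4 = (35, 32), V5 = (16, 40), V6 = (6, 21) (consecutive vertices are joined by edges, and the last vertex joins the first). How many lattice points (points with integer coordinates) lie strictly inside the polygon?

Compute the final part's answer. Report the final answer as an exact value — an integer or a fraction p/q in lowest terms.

2072

Part I: squarings mod 1762: 1005^1=1005, 1005^2=399, 1005^4=621, 1005^8=1525, 1005^16=1547, 1005^32=413, 1005^64=1417, 1005^128=971, 1005^256=171, 1005^512=1049, 1005^1024=913, 1005^2048=143, 1005^4096=1067, 1005^8192=237, 1005^16384=1547, 1005^32768=413, 1005^65536=1417, 1005^131072=971; 1005^213021 = 1005^1 * 1005^4 * 1005^8 * 1005^16 * 1005^16384 * 1005^65536 * 1005^131072 = 29 (mod 1762); answer 29
Part II: R1 = 29; d = 8; a(2) = -3*(22) + 1*(8) = -58; iterating: a(2)=-58, a(3)=196, a(4)=-646, a(5)=2134, a(6)=-7048, a(7)=23278, a(8)=-76882; answer -76882
Part III: R2 = -76882; w = -18; cross terms: (-5*-28 - -18*-17)=-166, (-18*-39 - 21*-28)=1290, (21*32 - 35*-39)=2037, (35*40 - 16*32)=888, (16*21 - 6*40)=96, (6*-17 - -5*21)=3; twice the area = |4148| = 4148; area = 2074; boundary points = 1 + 1 + 1 + 1 + 1 + 1 = 6; strictly interior points = area - boundary/2 + 1 = 2072; answer 2072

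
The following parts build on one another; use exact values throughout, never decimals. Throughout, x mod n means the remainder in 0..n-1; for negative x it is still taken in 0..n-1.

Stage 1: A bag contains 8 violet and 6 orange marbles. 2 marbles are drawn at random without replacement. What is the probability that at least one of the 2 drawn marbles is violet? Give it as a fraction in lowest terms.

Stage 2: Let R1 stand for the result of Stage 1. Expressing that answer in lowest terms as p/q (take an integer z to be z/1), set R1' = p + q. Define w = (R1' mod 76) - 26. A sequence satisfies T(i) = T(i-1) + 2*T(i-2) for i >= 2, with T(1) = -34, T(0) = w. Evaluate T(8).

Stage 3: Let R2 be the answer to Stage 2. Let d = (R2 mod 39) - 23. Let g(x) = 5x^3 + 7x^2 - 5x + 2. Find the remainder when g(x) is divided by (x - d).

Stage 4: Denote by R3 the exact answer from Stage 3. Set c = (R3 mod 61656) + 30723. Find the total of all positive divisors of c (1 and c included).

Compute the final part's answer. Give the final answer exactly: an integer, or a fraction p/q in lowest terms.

42496

Stage 1: total draws C(14,2) = 91; complement C(6,2) = 15; favorable 91 - 15 = 76; P = 76/91; answer 76/91
Stage 2: R1 = 76/91; threaded value p + q = 167; w = -11; T(2) = 1*(-34) + 2*(-11) = -56; iterating: T(2)=-56, T(3)=-124, T(4)=-236, T(5)=-484, T(6)=-956, T(7)=-1924, T(8)=-3836; answer -3836
Stage 3: R2 = -3836; d = 2; remainder = value at the root: 5*(2)^3 + 7*(2)^2 - 5*(2)^1 + 2 = (40) + (28) + (-10) + (2) = 60; answer 60
Stage 4: R3 = 60; c = 30783; 30783 = 3 * 31 * 331; sigma = (1 + 3) * (1 + 31) * (1 + 331) = 4 * 32 * 332 = 42496; answer 42496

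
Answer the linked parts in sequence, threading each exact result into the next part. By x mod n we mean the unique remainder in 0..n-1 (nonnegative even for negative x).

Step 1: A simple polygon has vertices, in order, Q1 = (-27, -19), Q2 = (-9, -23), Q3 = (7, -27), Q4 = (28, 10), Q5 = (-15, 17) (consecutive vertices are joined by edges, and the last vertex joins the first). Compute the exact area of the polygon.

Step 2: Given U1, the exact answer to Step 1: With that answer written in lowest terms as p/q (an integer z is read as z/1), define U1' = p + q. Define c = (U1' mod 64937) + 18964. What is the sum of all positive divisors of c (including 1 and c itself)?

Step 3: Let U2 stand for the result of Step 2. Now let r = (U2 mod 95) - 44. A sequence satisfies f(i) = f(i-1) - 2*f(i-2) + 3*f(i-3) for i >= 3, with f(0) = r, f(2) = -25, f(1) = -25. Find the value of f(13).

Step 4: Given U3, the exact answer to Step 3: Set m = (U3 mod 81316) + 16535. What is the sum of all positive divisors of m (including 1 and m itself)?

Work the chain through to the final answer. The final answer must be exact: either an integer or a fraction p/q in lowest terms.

102260

Step 1: cross terms: (-27*-23 - -9*-19)=450, (-9*-27 - 7*-23)=404, (7*10 - 28*-27)=826, (28*17 - -15*10)=626, (-15*-19 - -27*17)=744; twice the area = |3050| = 3050; area = 1525; answer 1525
Step 2: U1 = 1525; threaded value p + q = 1526; c = 20490; 20490 = 2 * 3 * 5 * 683; sigma = (1 + 2) * (1 + 3) * (1 + 5) * (1 + 683) = 3 * 4 * 6 * 684 = 49248; answer 49248
Step 3: U2 = 49248; r = -6; f(3) = 1*(-25) - 2*(-25) + 3*(-6) = 7; iterating: f(3)=7, f(4)=-18, f(5)=-107, f(6)=-50, f(7)=110, f(8)=-111, f(9)=-481, f(10)=71, f(11)=700, f(12)=-885, f(13)=-2072; answer -2072
Step 4: U3 = -2072; m = 95779; 95779 = 19 * 71^2; sigma = (1 + 19) * (1 + 71 + 5041) = 20 * 5113 = 102260; answer 102260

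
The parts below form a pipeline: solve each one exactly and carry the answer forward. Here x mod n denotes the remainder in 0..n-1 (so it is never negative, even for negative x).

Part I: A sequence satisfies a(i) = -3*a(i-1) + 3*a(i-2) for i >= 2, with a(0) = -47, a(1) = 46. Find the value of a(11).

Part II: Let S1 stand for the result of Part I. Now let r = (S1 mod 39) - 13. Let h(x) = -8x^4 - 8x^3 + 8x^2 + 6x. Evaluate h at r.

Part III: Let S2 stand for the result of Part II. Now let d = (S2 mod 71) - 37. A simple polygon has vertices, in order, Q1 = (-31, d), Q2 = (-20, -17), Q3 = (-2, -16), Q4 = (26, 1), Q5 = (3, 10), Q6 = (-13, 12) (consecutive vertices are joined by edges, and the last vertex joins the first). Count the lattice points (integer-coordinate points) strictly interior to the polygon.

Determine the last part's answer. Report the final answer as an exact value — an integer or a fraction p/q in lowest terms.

Part I: a(2) = -3*(46) + 3*(-47) = -279; iterating: a(2)=-279, a(3)=975, a(4)=-3762, a(5)=14211, a(6)=-53919, a(7)=204390, a(8)=-774927, a(9)=2937951, a(10)=-11138634, a(11)=42229755; answer 42229755
Part II: S1 = 42229755; r = -4; -8*(-4)^4 - 8*(-4)^3 + 8*(-4)^2 + 6*(-4)^1 = (-2048) + (512) + (128) + (-24) = -1432; answer -1432
Part III: S2 = -1432; d = 22; cross terms: (-31*-17 - -20*22)=967, (-20*-16 - -2*-17)=286, (-2*1 - 26*-16)=414, (26*10 - 3*1)=257, (3*12 - -13*10)=166, (-13*22 - -31*12)=86; twice the area = |2176| = 2176; area = 1088; boundary points = 1 + 1 + 1 + 1 + 2 + 2 = 8; strictly interior points = area - boundary/2 + 1 = 1085; answer 1085

1085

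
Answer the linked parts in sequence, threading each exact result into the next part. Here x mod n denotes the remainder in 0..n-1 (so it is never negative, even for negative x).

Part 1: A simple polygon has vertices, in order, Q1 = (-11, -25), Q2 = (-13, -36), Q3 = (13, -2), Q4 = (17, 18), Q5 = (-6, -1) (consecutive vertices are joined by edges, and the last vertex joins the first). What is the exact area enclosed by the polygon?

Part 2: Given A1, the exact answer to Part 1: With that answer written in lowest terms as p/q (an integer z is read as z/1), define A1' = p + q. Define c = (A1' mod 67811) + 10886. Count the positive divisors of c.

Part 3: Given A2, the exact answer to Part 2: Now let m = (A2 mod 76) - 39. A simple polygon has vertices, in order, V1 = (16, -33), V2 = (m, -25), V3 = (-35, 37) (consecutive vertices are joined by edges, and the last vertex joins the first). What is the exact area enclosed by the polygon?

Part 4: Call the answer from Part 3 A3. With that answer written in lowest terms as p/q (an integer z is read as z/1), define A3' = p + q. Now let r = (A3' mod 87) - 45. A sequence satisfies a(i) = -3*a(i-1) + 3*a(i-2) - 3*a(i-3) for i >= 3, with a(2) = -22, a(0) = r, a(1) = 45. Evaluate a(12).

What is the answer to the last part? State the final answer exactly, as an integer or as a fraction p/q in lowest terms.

-43907103

Part 1: cross terms: (-11*-36 - -13*-25)=71, (-13*-2 - 13*-36)=494, (13*18 - 17*-2)=268, (17*-1 - -6*18)=91, (-6*-25 - -11*-1)=139; twice the area = |1063| = 1063; area = 1063/2; answer 1063/2
Part 2: A1 = 1063/2; threaded value p + q = 1065; c = 11951; 11951 = 17 * 19 * 37; number of divisors = (1+1) * (1+1) * (1+1) = 8; answer 8
Part 3: A2 = 8; m = -31; cross terms: (16*-25 - -31*-33)=-1423, (-31*37 - -35*-25)=-2022, (-35*-33 - 16*37)=563; twice the area = |-2882| = 2882; area = 1441; answer 1441
Part 4: A3 = 1441; threaded value p + q = 1442; r = 5; a(3) = -3*(-22) + 3*(45) - 3*(5) = 186; iterating: a(3)=186, a(4)=-759, a(5)=2901, a(6)=-11538, a(7)=45594, a(8)=-180099, a(9)=711693, a(10)=-2812158, a(11)=11111850, a(12)=-43907103; answer -43907103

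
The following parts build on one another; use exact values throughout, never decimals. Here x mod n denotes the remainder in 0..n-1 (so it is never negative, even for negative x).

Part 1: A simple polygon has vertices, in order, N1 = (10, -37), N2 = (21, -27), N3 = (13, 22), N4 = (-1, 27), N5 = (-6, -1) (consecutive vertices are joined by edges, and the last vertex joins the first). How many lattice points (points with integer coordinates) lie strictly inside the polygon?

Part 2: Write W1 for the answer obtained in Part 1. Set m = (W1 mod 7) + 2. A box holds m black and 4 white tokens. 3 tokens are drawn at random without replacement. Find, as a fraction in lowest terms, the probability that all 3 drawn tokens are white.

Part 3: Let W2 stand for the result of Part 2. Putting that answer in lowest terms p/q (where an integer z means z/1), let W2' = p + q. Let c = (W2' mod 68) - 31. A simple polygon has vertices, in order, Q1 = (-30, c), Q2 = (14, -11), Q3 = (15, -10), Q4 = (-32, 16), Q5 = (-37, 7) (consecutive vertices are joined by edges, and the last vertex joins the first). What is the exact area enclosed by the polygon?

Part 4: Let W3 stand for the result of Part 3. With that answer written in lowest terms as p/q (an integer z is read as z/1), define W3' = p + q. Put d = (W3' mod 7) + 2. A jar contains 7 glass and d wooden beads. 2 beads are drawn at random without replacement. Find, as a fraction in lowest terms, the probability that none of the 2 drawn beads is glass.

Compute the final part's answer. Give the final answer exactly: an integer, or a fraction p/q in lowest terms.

5/26

Part 1: cross terms: (10*-27 - 21*-37)=507, (21*22 - 13*-27)=813, (13*27 - -1*22)=373, (-1*-1 - -6*27)=163, (-6*-37 - 10*-1)=232; twice the area = |2088| = 2088; area = 1044; boundary points = 1 + 1 + 1 + 1 + 4 = 8; strictly interior points = area - boundary/2 + 1 = 1041; answer 1041
Part 2: W1 = 1041; m = 7; total draws C(11,3) = 165; favorable C(4,3) = 4; P = 4/165; answer 4/165
Part 3: W2 = 4/165; threaded value p + q = 169; c = 2; cross terms: (-30*-11 - 14*2)=302, (14*-10 - 15*-11)=25, (15*16 - -32*-10)=-80, (-32*7 - -37*16)=368, (-37*2 - -30*7)=136; twice the area = |751| = 751; area = 751/2; answer 751/2
Part 4: W3 = 751/2; threaded value p + q = 753; d = 6; total draws C(13,2) = 78; favorable C(6,2) = 15; P = 5/26; answer 5/26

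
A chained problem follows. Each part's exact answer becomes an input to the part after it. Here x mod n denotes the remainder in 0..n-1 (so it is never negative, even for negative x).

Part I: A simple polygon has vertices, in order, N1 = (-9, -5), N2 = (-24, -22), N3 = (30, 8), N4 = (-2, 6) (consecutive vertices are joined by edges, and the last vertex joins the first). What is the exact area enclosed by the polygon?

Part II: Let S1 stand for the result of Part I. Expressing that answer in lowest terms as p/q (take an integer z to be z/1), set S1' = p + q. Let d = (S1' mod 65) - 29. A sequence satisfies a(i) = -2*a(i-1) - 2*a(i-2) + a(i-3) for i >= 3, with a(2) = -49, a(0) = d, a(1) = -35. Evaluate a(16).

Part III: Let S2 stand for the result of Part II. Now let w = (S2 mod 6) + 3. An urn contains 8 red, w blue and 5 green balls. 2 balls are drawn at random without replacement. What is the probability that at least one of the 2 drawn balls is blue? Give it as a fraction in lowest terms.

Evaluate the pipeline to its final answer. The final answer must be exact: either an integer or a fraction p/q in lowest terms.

Part I: cross terms: (-9*-22 - -24*-5)=78, (-24*8 - 30*-22)=468, (30*6 - -2*8)=196, (-2*-5 - -9*6)=64; twice the area = |806| = 806; area = 403; answer 403
Part II: S1 = 403; threaded value p + q = 404; d = -15; a(3) = -2*(-49) - 2*(-35) + 1*(-15) = 153; iterating: a(3)=153, a(4)=-243, a(5)=131, a(6)=377, a(7)=-1259, a(8)=1895, a(9)=-895, a(10)=-3259, a(11)=10203, a(12)=-14783, a(13)=5901, a(14)=27967, a(15)=-82519, a(16)=115005; answer 115005
Part III: S2 = 115005; w = 6; total draws C(19,2) = 171; complement C(13,2) = 78; favorable 171 - 78 = 93; P = 31/57; answer 31/57

31/57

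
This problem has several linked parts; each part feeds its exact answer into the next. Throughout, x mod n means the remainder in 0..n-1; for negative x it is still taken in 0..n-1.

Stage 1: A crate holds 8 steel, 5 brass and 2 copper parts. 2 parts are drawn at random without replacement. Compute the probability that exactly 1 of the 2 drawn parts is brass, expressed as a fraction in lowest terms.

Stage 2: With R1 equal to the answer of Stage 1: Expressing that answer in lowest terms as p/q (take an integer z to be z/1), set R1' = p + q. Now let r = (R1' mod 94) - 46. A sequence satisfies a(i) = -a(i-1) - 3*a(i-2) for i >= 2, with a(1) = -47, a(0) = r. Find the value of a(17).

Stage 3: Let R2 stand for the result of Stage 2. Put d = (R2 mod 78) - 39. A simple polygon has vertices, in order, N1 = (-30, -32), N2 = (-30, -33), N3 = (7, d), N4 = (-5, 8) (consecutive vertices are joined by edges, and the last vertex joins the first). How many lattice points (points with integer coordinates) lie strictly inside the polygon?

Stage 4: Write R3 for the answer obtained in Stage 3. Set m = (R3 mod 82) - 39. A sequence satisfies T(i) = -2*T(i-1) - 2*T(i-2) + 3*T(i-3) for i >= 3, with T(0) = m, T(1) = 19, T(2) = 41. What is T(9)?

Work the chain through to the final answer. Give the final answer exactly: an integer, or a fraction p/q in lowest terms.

Stage 1: total draws C(15,2) = 105; favorable C(5,1)*C(10,1) = 50; P = 10/21; answer 10/21
Stage 2: R1 = 10/21; threaded value p + q = 31; r = -15; a(2) = -1*(-47) - 3*(-15) = 92; iterating: a(2)=92, a(3)=49, a(4)=-325, a(5)=178, a(6)=797, a(7)=-1331, a(8)=-1060, a(9)=5053, a(10)=-1873, a(11)=-13286, a(12)=18905, a(13)=20953, a(14)=-77668, a(15)=14809, a(16)=218195, a(17)=-262622; answer -262622
Stage 3: R2 = -262622; d = -35; cross terms: (-30*-33 - -30*-32)=30, (-30*-35 - 7*-33)=1281, (7*8 - -5*-35)=-119, (-5*-32 - -30*8)=400; twice the area = |1592| = 1592; area = 796; boundary points = 1 + 1 + 1 + 5 = 8; strictly interior points = area - boundary/2 + 1 = 793; answer 793
Stage 4: R3 = 793; m = 16; T(3) = -2*(41) - 2*(19) + 3*(16) = -72; iterating: T(3)=-72, T(4)=119, T(5)=29, T(6)=-512, T(7)=1323, T(8)=-1535, T(9)=-1112; answer -1112

-1112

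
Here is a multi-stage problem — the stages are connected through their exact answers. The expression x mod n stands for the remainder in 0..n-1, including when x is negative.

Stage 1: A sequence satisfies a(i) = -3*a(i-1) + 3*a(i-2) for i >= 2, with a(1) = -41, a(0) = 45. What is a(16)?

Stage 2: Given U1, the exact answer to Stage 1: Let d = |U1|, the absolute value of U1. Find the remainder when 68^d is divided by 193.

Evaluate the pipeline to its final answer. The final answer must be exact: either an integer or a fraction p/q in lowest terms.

164

Stage 1: a(2) = -3*(-41) + 3*(45) = 258; iterating: a(2)=258, a(3)=-897, a(4)=3465, a(5)=-13086, a(6)=49653, a(7)=-188217, a(8)=713610, a(9)=-2705481, a(10)=10257273, a(11)=-38888262, a(12)=147436605, a(13)=-558974601, a(14)=2119233618, a(15)=-8034624657, a(16)=30461574825; answer 30461574825
Stage 2: U1 = 30461574825; d = 30461574825; squarings mod 193: 68^1=68, 68^2=185, 68^4=64, 68^8=43, 68^16=112, 68^32=192, 68^64=1, 68^128=1, 68^256=1, 68^512=1, 68^1024=1, 68^2048=1, 68^4096=1, 68^8192=1, 68^16384=1, 68^32768=1, 68^65536=1, 68^131072=1, 68^262144=1, 68^524288=1, 68^1048576=1, 68^2097152=1, 68^4194304=1, 68^8388608=1, 68^16777216=1, 68^33554432=1, 68^67108864=1, 68^134217728=1, 68^268435456=1, 68^536870912=1, 68^1073741824=1, 68^2147483648=1, 68^4294967296=1, 68^8589934592=1, 68^17179869184=1; 68^30461574825 = 68^1 * 68^8 * 68^32 * 68^128 * 68^512 * 68^1024 * 68^2048 * 68^4096 * 68^8192 * 68^32768 * 68^131072 * 68^262144 * 68^2097152 * 68^8388608 * 68^16777216 * 68^33554432 * 68^67108864 * 68^268435456 * 68^4294967296 * 68^8589934592 * 68^17179869184 = 164 (mod 193); answer 164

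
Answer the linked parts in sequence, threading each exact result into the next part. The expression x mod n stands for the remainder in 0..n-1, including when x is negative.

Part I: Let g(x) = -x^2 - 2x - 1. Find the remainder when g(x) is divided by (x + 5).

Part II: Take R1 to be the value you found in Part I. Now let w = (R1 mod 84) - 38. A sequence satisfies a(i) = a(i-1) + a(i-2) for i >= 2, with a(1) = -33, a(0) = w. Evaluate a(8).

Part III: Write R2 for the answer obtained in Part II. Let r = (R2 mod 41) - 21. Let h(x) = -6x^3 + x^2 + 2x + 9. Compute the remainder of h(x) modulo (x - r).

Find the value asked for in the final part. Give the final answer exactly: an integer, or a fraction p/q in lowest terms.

-351

Part I: remainder = value at the root: -1*(-5)^2 - 2*(-5)^1 - 1 = (-25) + (10) + (-1) = -16; answer -16
Part II: R1 = -16; w = 30; a(2) = 1*(-33) + 1*(30) = -3; iterating: a(2)=-3, a(3)=-36, a(4)=-39, a(5)=-75, a(6)=-114, a(7)=-189, a(8)=-303; answer -303
Part III: R2 = -303; r = 4; remainder = value at the root: -6*(4)^3 + 1*(4)^2 + 2*(4)^1 + 9 = (-384) + (16) + (8) + (9) = -351; answer -351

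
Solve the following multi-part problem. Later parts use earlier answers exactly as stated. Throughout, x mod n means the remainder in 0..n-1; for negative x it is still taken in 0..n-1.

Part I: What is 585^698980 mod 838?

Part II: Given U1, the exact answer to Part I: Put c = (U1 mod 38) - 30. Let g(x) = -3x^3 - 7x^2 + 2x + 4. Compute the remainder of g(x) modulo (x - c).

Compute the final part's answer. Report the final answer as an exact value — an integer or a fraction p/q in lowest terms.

-536

Part I: squarings mod 838: 585^1=585, 585^2=321, 585^4=805, 585^8=251, 585^16=151, 585^32=175, 585^64=457, 585^128=187, 585^256=611, 585^512=411, 585^1024=483, 585^2048=325, 585^4096=37, 585^8192=531, 585^16384=393, 585^32768=257, 585^65536=685, 585^131072=783, 585^262144=511, 585^524288=503; 585^698980 = 585^4 * 585^32 * 585^64 * 585^512 * 585^2048 * 585^8192 * 585^32768 * 585^131072 * 585^524288 = 453 (mod 838); answer 453
Part II: U1 = 453; c = 5; remainder = value at the root: -3*(5)^3 - 7*(5)^2 + 2*(5)^1 + 4 = (-375) + (-175) + (10) + (4) = -536; answer -536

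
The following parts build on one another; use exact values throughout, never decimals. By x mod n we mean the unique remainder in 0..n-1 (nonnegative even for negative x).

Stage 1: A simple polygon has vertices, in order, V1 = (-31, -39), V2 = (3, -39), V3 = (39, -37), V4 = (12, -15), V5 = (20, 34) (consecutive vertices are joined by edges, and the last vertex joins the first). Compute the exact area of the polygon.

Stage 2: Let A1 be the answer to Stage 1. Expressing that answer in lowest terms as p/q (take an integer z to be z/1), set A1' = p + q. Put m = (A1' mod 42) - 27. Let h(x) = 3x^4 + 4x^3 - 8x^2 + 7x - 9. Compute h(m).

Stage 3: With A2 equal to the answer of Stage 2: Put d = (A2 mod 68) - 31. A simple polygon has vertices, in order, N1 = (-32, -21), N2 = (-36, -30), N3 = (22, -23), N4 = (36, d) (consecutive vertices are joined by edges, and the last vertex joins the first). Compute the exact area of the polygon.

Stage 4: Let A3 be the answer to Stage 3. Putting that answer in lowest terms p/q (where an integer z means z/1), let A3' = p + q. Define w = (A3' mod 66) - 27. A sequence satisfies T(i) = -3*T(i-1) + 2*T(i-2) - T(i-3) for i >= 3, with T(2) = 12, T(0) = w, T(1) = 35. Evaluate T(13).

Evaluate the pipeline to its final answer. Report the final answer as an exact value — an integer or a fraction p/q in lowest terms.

12592191

Stage 1: cross terms: (-31*-39 - 3*-39)=1326, (3*-37 - 39*-39)=1410, (39*-15 - 12*-37)=-141, (12*34 - 20*-15)=708, (20*-39 - -31*34)=274; twice the area = |3577| = 3577; area = 3577/2; answer 3577/2
Stage 2: A1 = 3577/2; threaded value p + q = 3579; m = -18; 3*(-18)^4 + 4*(-18)^3 - 8*(-18)^2 + 7*(-18)^1 - 9 = (314928) + (-23328) + (-2592) + (-126) + (-9) = 288873; answer 288873
Stage 3: A2 = 288873; d = -22; cross terms: (-32*-30 - -36*-21)=204, (-36*-23 - 22*-30)=1488, (22*-22 - 36*-23)=344, (36*-21 - -32*-22)=-1460; twice the area = |576| = 576; area = 288; answer 288
Stage 4: A3 = 288; threaded value p + q = 289; w = -2; T(3) = -3*(12) + 2*(35) - 1*(-2) = 36; iterating: T(3)=36, T(4)=-119, T(5)=417, T(6)=-1525, T(7)=5528, T(8)=-20051, T(9)=72734, T(10)=-263832, T(11)=957015, T(12)=-3471443, T(13)=12592191; answer 12592191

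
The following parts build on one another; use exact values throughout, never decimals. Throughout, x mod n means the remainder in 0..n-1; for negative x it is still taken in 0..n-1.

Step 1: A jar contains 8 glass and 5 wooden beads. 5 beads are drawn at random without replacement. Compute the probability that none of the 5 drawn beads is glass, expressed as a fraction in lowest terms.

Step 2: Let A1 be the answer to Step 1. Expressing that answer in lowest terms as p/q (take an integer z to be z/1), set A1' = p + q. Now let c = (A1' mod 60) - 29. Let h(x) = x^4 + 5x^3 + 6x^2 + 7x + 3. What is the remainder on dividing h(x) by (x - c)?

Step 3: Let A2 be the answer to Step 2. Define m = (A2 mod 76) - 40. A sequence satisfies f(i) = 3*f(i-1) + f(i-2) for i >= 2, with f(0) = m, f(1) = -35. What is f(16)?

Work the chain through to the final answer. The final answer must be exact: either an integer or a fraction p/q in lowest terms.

-1373692055

Step 1: total draws C(13,5) = 1287; favorable C(5,5) = 1; P = 1/1287; answer 1/1287
Step 2: A1 = 1/1287; threaded value p + q = 1288; c = -1; remainder = value at the root: 1*(-1)^4 + 5*(-1)^3 + 6*(-1)^2 + 7*(-1)^1 + 3 = (1) + (-5) + (6) + (-7) + (3) = -2; answer -2
Step 3: A2 = -2; m = 34; f(2) = 3*(-35) + 1*(34) = -71; iterating: f(2)=-71, f(3)=-248, f(4)=-815, f(5)=-2693, f(6)=-8894, f(7)=-29375, f(8)=-97019, f(9)=-320432, f(10)=-1058315, f(11)=-3495377, f(12)=-11544446, f(13)=-38128715, f(14)=-125930591, f(15)=-415920488, f(16)=-1373692055; answer -1373692055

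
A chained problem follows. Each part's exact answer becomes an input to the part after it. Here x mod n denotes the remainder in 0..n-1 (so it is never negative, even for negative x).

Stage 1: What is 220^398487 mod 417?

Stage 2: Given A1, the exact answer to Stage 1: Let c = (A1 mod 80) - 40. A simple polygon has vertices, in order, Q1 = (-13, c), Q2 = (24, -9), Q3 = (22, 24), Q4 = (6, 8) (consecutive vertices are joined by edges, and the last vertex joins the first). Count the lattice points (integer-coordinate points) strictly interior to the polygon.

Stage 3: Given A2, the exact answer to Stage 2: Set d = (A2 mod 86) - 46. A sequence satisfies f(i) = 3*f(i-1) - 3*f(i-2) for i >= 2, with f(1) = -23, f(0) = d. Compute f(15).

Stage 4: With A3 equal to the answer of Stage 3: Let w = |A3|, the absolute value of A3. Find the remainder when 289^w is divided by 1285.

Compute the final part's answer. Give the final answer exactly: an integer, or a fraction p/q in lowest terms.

249

Stage 1: squarings mod 417: 220^1=220, 220^2=28, 220^4=367, 220^8=415, 220^16=4, 220^32=16, 220^64=256, 220^128=67, 220^256=319, 220^512=13, 220^1024=169, 220^2048=205, 220^4096=325, 220^8192=124, 220^16384=364, 220^32768=307, 220^65536=7, 220^131072=49, 220^262144=316; 220^398487 = 220^1 * 220^2 * 220^4 * 220^16 * 220^128 * 220^1024 * 220^4096 * 220^131072 * 220^262144 = 100 (mod 417); answer 100
Stage 2: A1 = 100; c = -20; cross terms: (-13*-9 - 24*-20)=597, (24*24 - 22*-9)=774, (22*8 - 6*24)=32, (6*-20 - -13*8)=-16; twice the area = |1387| = 1387; area = 1387/2; boundary points = 1 + 1 + 16 + 1 = 19; strictly interior points = area - boundary/2 + 1 = 685; answer 685
Stage 3: A2 = 685; d = 37; f(2) = 3*(-23) - 3*(37) = -180; iterating: f(2)=-180, f(3)=-471, f(4)=-873, f(5)=-1206, f(6)=-999, f(7)=621, f(8)=4860, f(9)=12717, f(10)=23571, f(11)=32562, f(12)=26973, f(13)=-16767, f(14)=-131220, f(15)=-343359; answer -343359
Stage 4: A3 = -343359; w = 343359; squarings mod 1285: 289^1=289, 289^2=1281, 289^4=16, 289^8=256, 289^16=1, 289^32=1, 289^64=1, 289^128=1, 289^256=1, 289^512=1, 289^1024=1, 289^2048=1, 289^4096=1, 289^8192=1, 289^16384=1, 289^32768=1, 289^65536=1, 289^131072=1, 289^262144=1; 289^343359 = 289^1 * 289^2 * 289^4 * 289^8 * 289^16 * 289^32 * 289^256 * 289^1024 * 289^2048 * 289^4096 * 289^8192 * 289^65536 * 289^262144 = 249 (mod 1285); answer 249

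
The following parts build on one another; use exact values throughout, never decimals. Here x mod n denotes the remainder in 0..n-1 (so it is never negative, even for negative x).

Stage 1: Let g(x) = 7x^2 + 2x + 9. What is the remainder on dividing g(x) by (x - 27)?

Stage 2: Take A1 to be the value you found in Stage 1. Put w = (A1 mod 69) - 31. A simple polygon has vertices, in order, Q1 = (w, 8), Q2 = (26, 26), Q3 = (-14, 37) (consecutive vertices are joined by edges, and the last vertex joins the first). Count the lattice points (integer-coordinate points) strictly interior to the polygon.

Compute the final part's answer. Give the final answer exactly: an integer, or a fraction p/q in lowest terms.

342

Stage 1: remainder = value at the root: 7*(27)^2 + 2*(27)^1 + 9 = (5103) + (54) + (9) = 5166; answer 5166
Stage 2: A1 = 5166; w = 29; cross terms: (29*26 - 26*8)=546, (26*37 - -14*26)=1326, (-14*8 - 29*37)=-1185; twice the area = |687| = 687; area = 687/2; boundary points = 3 + 1 + 1 = 5; strictly interior points = area - boundary/2 + 1 = 342; answer 342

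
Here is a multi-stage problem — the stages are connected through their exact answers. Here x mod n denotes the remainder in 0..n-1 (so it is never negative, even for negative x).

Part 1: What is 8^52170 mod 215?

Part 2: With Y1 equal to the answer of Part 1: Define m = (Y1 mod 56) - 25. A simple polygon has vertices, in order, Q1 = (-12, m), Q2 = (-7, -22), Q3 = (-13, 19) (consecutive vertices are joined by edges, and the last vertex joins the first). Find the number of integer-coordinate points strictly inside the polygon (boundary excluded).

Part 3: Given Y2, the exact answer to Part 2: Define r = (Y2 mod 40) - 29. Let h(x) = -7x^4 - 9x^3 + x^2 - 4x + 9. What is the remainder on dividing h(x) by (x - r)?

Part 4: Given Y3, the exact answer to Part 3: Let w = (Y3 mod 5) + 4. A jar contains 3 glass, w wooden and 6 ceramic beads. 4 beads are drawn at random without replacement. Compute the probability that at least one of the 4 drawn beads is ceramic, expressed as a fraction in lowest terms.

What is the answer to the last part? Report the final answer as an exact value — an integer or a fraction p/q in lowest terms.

Part 1: squarings mod 215: 8^1=8, 8^2=64, 8^4=11, 8^8=121, 8^16=21, 8^32=11, 8^64=121, 8^128=21, 8^256=11, 8^512=121, 8^1024=21, 8^2048=11, 8^4096=121, 8^8192=21, 8^16384=11, 8^32768=121; 8^52170 = 8^2 * 8^8 * 8^64 * 8^128 * 8^256 * 8^512 * 8^2048 * 8^16384 * 8^32768 = 59 (mod 215); answer 59
Part 2: Y1 = 59; m = -22; cross terms: (-12*-22 - -7*-22)=110, (-7*19 - -13*-22)=-419, (-13*-22 - -12*19)=514; twice the area = |205| = 205; area = 205/2; boundary points = 5 + 1 + 1 = 7; strictly interior points = area - boundary/2 + 1 = 100; answer 100
Part 3: Y2 = 100; r = -9; remainder = value at the root: -7*(-9)^4 - 9*(-9)^3 + 1*(-9)^2 - 4*(-9)^1 + 9 = (-45927) + (6561) + (81) + (36) + (9) = -39240; answer -39240
Part 4: Y3 = -39240; w = 4; total draws C(13,4) = 715; complement C(7,4) = 35; favorable 715 - 35 = 680; P = 136/143; answer 136/143

136/143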